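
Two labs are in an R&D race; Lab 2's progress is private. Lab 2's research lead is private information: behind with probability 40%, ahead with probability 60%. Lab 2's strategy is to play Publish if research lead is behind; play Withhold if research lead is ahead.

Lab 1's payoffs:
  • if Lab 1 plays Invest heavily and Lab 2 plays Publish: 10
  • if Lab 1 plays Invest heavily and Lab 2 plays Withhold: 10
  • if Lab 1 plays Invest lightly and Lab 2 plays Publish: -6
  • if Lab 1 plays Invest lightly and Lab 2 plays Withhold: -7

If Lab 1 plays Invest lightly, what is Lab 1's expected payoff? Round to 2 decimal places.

E[Invest lightly] = 0.4·(-6) + 0.6·(-7) = (-2.4) + (-4.2) = -6.6

-6.60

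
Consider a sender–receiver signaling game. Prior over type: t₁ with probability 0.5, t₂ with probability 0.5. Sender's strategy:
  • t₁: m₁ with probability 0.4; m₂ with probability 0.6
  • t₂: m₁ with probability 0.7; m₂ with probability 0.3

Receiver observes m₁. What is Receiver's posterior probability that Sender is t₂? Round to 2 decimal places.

0.64

Apply Bayes' rule using the sender's strategy as the likelihood.
P(m₁) = 0.5·0.4 + 0.5·0.7 = 0.55
P(t₂ | m₁) = (0.5·0.7) / 0.55 = 0.35 / 0.55 = 0.636364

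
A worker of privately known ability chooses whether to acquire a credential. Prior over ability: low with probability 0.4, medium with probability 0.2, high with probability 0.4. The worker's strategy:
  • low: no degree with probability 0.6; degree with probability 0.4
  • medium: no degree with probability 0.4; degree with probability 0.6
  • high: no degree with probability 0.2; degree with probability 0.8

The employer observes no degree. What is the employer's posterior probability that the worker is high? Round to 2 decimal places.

0.20

P(no degree) = 0.4·0.6 + 0.2·0.4 + 0.4·0.2 = 0.4
P(high | no degree) = (0.4·0.2) / 0.4 = 0.08 / 0.4 = 0.2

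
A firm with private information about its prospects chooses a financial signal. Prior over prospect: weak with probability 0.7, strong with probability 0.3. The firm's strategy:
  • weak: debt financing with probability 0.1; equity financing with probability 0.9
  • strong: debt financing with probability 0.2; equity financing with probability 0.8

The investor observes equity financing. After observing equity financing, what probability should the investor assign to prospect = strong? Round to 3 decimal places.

0.276

P(equity financing) = 0.7·0.9 + 0.3·0.8 = 0.87
P(strong | equity financing) = (0.3·0.8) / 0.87 = 0.24 / 0.87 = 0.275862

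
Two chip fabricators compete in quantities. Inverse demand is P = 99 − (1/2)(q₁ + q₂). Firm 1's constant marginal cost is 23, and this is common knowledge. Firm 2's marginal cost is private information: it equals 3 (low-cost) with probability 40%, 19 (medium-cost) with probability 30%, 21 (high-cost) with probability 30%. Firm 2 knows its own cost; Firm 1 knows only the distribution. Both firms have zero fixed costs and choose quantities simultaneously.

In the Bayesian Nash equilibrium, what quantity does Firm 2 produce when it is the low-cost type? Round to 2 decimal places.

73.93

Firm 2 with cost c maximizes (99 − (1/2)(q₁+q₂) − c)·q₂, giving q₂(c) = (99 − c − (1/2)q₁).
E[c₂] = 0.4·3 + 0.3·19 + 0.3·21 = 13.2
Firm 1's FOC against E[q₂] yields q₁ = (99 − 2·23 + E[c₂])/(3/2) = (99 − 46 + 13.2)/(3/2) = 44.1333.
q₂(low-cost) = (99 − 3 − (1/2)·44.1333) = 73.9333.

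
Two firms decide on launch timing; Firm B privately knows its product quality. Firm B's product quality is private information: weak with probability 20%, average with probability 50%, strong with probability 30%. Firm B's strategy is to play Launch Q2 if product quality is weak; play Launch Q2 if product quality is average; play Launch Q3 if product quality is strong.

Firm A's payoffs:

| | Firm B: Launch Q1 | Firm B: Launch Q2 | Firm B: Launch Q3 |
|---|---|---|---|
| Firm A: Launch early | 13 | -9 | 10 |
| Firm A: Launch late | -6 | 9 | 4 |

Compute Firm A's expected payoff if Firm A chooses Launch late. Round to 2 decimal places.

Take the expectation over Firm B's product quality, weighting each type's action by its prior probability.
E[Launch late] = 0.2·9 + 0.5·9 + 0.3·4 = 1.8 + 4.5 + 1.2 = 7.5

7.50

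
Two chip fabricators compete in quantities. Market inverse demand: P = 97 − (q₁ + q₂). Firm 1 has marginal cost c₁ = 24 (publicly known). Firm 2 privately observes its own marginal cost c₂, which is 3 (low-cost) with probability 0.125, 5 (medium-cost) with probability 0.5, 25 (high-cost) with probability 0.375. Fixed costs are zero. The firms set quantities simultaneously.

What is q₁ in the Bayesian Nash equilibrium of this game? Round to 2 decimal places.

20.42

Firm 2 with cost c maximizes (97 − (q₁+q₂) − c)·q₂, giving q₂(c) = (97 − c − q₁)/2.
E[c₂] = 0.125·3 + 0.5·5 + 0.375·25 = 12.25
Firm 1's FOC against E[q₂] yields q₁ = (97 − 2·24 + E[c₂])/3 = (97 − 48 + 12.25)/3 = 20.4167.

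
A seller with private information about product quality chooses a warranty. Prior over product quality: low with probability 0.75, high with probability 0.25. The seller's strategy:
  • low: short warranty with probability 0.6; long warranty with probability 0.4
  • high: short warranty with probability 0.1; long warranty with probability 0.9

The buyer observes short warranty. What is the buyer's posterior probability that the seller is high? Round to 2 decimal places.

Apply Bayes' rule using the sender's strategy as the likelihood.
P(short warranty) = 0.75·0.6 + 0.25·0.1 = 0.475
P(high | short warranty) = (0.25·0.1) / 0.475 = 0.025 / 0.475 = 0.0526316

0.05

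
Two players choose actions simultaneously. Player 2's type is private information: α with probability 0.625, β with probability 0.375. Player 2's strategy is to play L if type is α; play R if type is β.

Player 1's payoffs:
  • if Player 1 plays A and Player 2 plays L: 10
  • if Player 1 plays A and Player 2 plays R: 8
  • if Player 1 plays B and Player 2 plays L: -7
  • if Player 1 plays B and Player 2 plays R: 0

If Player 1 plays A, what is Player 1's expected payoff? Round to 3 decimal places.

9.250

E[A] = 0.625·10 + 0.375·8 = 6.25 + 3 = 9.25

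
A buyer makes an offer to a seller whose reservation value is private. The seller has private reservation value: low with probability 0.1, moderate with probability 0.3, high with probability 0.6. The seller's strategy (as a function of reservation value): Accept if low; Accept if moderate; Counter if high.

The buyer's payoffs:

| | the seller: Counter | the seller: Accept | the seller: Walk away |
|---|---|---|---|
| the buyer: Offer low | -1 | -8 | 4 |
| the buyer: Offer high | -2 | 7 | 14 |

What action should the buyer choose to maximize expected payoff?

Offer high

E[Offer low] = 0.1·(-8) + 0.3·(-8) + 0.6·(-1) = -3.8
E[Offer high] = 0.1·(7) + 0.3·(7) + 0.6·(-2) = 1.6
Best response: Offer high (1.6 is the largest).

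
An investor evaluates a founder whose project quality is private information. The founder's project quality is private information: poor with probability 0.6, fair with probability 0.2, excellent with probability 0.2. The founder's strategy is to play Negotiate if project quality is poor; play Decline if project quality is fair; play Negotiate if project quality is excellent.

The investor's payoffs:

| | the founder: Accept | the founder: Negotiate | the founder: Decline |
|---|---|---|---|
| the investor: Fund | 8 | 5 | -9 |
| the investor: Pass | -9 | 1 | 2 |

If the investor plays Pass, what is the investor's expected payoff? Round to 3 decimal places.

1.200

E[Pass] = 0.6·1 + 0.2·2 + 0.2·1 = 0.6 + 0.4 + 0.2 = 1.2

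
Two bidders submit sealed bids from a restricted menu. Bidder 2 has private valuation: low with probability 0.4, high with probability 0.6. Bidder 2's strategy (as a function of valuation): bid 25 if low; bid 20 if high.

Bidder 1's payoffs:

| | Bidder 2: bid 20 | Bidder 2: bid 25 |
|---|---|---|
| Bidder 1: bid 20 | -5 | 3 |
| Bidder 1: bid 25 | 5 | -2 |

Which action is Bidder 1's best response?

Compute Bidder 1's expected payoff for each action, taking the expectation over Bidder 2's type.
E[bid 20] = 0.4·(3) + 0.6·(-5) = -1.8
E[bid 25] = 0.4·(-2) + 0.6·(5) = 2.2
Best response: bid 25 (2.2 is the largest).

bid 25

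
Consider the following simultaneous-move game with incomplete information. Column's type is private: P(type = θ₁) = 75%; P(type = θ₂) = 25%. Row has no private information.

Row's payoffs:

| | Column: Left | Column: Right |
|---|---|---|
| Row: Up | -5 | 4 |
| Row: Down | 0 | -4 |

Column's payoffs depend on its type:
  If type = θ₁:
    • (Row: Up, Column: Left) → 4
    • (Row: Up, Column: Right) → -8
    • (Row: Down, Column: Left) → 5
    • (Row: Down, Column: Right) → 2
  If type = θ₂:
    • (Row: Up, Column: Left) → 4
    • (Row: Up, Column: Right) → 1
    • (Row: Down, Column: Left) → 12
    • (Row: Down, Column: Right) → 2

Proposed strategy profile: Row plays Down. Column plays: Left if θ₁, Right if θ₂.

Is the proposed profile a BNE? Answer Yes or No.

No

Row plays Down: E[Down] = 0.75·(0) + 0.25·(-4) = -1; E[Up] = -2.75. Best-responding. ✓
Column (type θ₁), facing Down: Left gives 5, Right gives 2. Proposed Left is best. ✓
Column (type θ₂), facing Down: Left gives 12, Right gives 2. Proposed Right is not best — profitable deviation exists. ✗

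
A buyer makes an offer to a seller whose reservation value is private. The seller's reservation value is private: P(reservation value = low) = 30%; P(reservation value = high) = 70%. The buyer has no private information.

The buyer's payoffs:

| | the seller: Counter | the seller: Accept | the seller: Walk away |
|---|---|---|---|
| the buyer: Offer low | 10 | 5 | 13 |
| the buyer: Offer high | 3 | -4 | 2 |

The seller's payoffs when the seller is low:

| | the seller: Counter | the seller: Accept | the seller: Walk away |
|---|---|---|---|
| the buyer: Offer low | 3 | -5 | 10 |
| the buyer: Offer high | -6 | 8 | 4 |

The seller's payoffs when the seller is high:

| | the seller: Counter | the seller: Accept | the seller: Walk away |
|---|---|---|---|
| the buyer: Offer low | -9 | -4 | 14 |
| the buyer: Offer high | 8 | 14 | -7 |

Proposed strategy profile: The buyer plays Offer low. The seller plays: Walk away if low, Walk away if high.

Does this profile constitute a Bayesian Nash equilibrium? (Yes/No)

Yes

A profile is a BNE iff every type of every player is best-responding given beliefs about the other side.
The buyer plays Offer low: E[Offer low] = 0.3·(13) + 0.7·(13) = 13; E[Offer high] = 2. Best-responding. ✓
The seller (reservation value low), facing Offer low: Counter gives 3, Accept gives -5, Walk away gives 10. Proposed Walk away is best. ✓
The seller (reservation value high), facing Offer low: Counter gives -9, Accept gives -4, Walk away gives 14. Proposed Walk away is best. ✓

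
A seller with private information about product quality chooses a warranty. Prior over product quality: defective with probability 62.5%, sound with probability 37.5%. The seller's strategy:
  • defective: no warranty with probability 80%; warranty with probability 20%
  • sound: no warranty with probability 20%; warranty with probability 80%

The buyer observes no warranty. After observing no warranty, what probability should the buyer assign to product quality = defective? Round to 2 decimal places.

0.87

P(no warranty) = 0.625·0.8 + 0.375·0.2 = 0.575
P(defective | no warranty) = (0.625·0.8) / 0.575 = 0.5 / 0.575 = 0.869565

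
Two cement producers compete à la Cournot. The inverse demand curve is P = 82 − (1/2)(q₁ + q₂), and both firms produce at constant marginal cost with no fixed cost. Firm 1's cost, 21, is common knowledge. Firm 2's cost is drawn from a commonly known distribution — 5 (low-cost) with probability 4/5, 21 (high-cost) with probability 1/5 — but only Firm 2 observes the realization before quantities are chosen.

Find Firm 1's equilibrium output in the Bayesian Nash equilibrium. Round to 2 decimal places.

32.13

Type-c best response for Firm 2: q₂(c) = (82 − c) − q₁/2.
Firm 1 maximizes expected profit; its first-order condition is 82 − q₁ − (1/2)E[q₂] − 21 = 0.
Substituting E[q₂] and solving: E[c₂] = 8.2, so q₁ = (82 − 2·21 + 8.2)/(3/2) = 32.1333.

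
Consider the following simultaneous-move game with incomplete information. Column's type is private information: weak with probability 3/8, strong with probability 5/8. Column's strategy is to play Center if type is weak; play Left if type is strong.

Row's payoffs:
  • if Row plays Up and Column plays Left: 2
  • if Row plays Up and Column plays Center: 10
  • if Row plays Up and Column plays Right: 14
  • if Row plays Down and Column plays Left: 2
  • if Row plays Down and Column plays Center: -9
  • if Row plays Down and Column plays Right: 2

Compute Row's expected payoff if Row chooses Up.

Take the expectation over Column's type, weighting each type's action by its prior probability.
E[Up] = 3/8·10 + 5/8·2 = 15/4 + 5/4 = 5

5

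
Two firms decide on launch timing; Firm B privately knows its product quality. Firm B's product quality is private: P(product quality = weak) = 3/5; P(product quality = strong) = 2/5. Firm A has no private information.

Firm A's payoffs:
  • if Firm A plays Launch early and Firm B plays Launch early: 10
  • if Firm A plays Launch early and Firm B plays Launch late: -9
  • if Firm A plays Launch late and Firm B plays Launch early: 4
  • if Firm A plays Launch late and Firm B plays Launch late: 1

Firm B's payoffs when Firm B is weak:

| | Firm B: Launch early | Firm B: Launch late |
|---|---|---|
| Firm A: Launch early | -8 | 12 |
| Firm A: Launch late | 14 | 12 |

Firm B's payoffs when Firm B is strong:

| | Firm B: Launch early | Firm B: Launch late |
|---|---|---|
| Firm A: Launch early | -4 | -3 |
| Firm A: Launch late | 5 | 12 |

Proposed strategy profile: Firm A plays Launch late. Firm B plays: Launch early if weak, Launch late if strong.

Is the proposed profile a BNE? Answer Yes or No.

A profile is a BNE iff every type of every player is best-responding given beliefs about the other side.
Firm A plays Launch late: E[Launch late] = 3/5·(4) + 2/5·(1) = 14/5; E[Launch early] = 12/5. Best-responding. ✓
Firm B (product quality weak), facing Launch late: Launch early gives 14, Launch late gives 12. Proposed Launch early is best. ✓
Firm B (product quality strong), facing Launch late: Launch early gives 5, Launch late gives 12. Proposed Launch late is best. ✓

Yes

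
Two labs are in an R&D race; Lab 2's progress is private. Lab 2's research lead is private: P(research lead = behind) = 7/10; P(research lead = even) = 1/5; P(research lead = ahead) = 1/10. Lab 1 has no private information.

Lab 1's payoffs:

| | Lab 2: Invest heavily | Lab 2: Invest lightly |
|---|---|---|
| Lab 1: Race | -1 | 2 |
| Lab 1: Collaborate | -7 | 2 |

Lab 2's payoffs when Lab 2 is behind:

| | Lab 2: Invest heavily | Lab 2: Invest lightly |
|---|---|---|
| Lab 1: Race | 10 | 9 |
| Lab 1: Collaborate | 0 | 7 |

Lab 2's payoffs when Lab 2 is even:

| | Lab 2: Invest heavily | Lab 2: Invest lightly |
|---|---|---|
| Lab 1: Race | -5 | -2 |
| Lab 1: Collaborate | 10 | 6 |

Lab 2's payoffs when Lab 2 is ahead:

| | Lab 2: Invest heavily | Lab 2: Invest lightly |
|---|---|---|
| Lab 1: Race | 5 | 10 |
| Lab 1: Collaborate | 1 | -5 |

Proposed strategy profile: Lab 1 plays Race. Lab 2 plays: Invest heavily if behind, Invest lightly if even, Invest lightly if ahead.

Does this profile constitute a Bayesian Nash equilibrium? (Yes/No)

Yes

A profile is a BNE iff every type of every player is best-responding given beliefs about the other side.
Lab 1 plays Race: E[Race] = 7/10·(-1) + 1/5·(2) + 1/10·(2) = -1/10; E[Collaborate] = -43/10. Best-responding. ✓
Lab 2 (research lead behind), facing Race: Invest heavily gives 10, Invest lightly gives 9. Proposed Invest heavily is best. ✓
Lab 2 (research lead even), facing Race: Invest heavily gives -5, Invest lightly gives -2. Proposed Invest lightly is best. ✓
Lab 2 (research lead ahead), facing Race: Invest heavily gives 5, Invest lightly gives 10. Proposed Invest lightly is best. ✓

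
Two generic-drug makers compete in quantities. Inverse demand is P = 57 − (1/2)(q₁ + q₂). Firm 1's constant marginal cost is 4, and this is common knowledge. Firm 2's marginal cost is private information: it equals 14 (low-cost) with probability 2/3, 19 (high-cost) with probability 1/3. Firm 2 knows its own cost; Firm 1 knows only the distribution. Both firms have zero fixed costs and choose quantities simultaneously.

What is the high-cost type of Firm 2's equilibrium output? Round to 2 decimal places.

Type-c best response for Firm 2: q₂(c) = (57 − c) − q₁/2.
Firm 1 maximizes expected profit; its first-order condition is 57 − q₁ − (1/2)E[q₂] − 4 = 0.
Substituting E[q₂] and solving: E[c₂] = 15.6667, so q₁ = (57 − 2·4 + 15.6667)/(3/2) = 43.1111.
q₂(high-cost) = (57 − 19 − (1/2)·43.1111) = 16.4444.

16.44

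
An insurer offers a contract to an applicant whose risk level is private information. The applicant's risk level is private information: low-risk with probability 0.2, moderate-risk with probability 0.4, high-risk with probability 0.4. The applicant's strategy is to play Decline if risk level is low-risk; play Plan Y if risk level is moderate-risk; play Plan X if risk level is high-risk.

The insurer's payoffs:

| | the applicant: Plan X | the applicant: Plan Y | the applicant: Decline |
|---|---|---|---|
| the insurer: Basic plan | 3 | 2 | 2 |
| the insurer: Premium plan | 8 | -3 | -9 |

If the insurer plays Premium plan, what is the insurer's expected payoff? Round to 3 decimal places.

Take the expectation over the applicant's risk level, weighting each type's action by its prior probability.
E[Premium plan] = 0.2·(-9) + 0.4·(-3) + 0.4·8 = (-1.8) + (-1.2) + 3.2 = 0.2

0.200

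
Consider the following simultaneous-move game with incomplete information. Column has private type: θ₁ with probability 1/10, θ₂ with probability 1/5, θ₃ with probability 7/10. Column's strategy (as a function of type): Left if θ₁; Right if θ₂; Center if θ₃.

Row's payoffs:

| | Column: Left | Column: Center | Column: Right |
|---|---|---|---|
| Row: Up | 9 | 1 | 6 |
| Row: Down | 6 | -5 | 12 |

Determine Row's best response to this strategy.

Compute Row's expected payoff for each action, taking the expectation over Column's type.
E[Up] = 1/10·(9) + 1/5·(6) + 7/10·(1) = 14/5
E[Down] = 1/10·(6) + 1/5·(12) + 7/10·(-5) = -1/2
Best response: Up (14/5 is the largest).

Up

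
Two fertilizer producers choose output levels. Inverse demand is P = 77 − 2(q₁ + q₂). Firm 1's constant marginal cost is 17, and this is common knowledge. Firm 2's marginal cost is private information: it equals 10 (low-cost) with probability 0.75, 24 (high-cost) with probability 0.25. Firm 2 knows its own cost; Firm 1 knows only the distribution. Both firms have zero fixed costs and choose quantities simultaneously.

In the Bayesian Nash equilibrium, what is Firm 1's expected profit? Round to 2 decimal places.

177.35

Type-c best response for Firm 2: q₂(c) = (77 − c)/4 − q₁/2.
Firm 1 maximizes expected profit; its first-order condition is 77 − 4q₁ − 2E[q₂] − 17 = 0.
Substituting E[q₂] and solving: E[c₂] = 13.5, so q₁ = (77 − 2·17 + 13.5)/6 = 9.41667.
E[P] = 77 − 2·(q₁ + E[q₂]) = 35.8333; Firm 1's expected profit = (E[P] − 17)·q₁ = (35.8333 − 17)·9.41667 = 177.347.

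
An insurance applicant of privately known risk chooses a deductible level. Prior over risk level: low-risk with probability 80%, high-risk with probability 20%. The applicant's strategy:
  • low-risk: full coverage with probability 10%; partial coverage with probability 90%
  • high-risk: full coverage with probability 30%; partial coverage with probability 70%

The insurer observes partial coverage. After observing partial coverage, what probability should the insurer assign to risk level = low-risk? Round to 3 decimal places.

0.837

P(partial coverage) = 0.8·0.9 + 0.2·0.7 = 0.86
P(low-risk | partial coverage) = (0.8·0.9) / 0.86 = 0.72 / 0.86 = 0.837209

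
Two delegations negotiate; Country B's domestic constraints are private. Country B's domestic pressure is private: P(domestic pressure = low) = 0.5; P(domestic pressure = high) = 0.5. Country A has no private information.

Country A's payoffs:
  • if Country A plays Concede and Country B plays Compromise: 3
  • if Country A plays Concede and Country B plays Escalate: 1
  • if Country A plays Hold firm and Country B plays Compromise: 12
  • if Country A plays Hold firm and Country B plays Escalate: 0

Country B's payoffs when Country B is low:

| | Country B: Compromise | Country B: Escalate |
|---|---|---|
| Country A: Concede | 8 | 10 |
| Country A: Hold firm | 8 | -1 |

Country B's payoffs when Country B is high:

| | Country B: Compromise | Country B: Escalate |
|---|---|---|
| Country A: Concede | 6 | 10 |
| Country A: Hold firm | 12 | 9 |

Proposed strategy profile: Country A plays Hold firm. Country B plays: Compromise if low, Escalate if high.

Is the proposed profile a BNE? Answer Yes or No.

No

Country A plays Hold firm: E[Hold firm] = 0.5·(12) + 0.5·(0) = 6; E[Concede] = 2. Best-responding. ✓
Country B (domestic pressure low), facing Hold firm: Compromise gives 8, Escalate gives -1. Proposed Compromise is best. ✓
Country B (domestic pressure high), facing Hold firm: Compromise gives 12, Escalate gives 9. Proposed Escalate is not best — profitable deviation exists. ✗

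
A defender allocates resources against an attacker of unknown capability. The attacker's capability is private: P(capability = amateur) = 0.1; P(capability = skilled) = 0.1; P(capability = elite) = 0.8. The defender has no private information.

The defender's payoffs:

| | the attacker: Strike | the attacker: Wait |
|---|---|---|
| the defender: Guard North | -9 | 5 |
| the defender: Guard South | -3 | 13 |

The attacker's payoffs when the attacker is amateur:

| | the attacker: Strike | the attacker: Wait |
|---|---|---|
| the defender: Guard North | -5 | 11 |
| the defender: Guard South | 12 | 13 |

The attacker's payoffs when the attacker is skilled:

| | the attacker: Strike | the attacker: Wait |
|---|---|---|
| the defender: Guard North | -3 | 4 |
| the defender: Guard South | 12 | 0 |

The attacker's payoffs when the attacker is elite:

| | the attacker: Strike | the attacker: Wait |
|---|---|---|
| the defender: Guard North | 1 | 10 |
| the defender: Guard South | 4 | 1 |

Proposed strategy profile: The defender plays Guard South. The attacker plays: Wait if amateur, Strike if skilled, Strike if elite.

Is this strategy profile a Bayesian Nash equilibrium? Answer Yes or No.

A profile is a BNE iff every type of every player is best-responding given beliefs about the other side.
The defender plays Guard South: E[Guard South] = 0.1·(13) + 0.1·(-3) + 0.8·(-3) = -1.4; E[Guard North] = -7.6. Best-responding. ✓
The attacker (capability amateur), facing Guard South: Strike gives 12, Wait gives 13. Proposed Wait is best. ✓
The attacker (capability skilled), facing Guard South: Strike gives 12, Wait gives 0. Proposed Strike is best. ✓
The attacker (capability elite), facing Guard South: Strike gives 4, Wait gives 1. Proposed Strike is best. ✓

Yes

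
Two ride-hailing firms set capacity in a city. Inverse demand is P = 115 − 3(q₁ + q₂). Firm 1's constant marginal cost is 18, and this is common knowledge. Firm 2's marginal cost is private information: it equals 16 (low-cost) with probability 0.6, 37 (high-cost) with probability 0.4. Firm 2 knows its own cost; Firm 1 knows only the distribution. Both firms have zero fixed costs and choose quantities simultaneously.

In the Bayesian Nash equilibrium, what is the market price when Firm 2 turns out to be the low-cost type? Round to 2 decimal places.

Firm 2 with cost c maximizes (115 − 3(q₁+q₂) − c)·q₂, giving q₂(c) = (115 − c − 3q₁)/6.
E[c₂] = 0.6·16 + 0.4·37 = 24.4
Firm 1's FOC against E[q₂] yields q₁ = (115 − 2·18 + E[c₂])/9 = (115 − 36 + 24.4)/9 = 11.4889.
q₂(low-cost) = 10.7556, so P = 115 − 3·(11.4889 + 10.7556) = 48.2667.

48.27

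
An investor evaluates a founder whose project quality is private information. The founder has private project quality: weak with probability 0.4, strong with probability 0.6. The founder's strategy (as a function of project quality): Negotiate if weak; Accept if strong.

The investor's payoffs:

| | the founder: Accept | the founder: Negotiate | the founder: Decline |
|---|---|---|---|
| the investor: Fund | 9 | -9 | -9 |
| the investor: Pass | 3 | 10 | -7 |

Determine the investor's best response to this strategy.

Compute the investor's expected payoff for each action, taking the expectation over the founder's type.
E[Fund] = 0.4·(-9) + 0.6·(9) = 1.8
E[Pass] = 0.4·(10) + 0.6·(3) = 5.8
Best response: Pass (5.8 is the largest).

Pass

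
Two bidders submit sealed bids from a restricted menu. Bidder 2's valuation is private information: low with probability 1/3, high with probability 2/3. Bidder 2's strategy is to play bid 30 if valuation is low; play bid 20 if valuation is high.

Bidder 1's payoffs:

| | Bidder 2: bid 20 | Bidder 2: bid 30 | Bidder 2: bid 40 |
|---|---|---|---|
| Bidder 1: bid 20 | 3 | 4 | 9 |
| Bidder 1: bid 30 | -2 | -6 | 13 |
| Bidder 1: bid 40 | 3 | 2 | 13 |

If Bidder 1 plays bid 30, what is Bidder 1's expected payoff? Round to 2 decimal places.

E[bid 30] = 1/3·(-6) + 2/3·(-2) = (-2) + (-4/3) = -10/3

-3.33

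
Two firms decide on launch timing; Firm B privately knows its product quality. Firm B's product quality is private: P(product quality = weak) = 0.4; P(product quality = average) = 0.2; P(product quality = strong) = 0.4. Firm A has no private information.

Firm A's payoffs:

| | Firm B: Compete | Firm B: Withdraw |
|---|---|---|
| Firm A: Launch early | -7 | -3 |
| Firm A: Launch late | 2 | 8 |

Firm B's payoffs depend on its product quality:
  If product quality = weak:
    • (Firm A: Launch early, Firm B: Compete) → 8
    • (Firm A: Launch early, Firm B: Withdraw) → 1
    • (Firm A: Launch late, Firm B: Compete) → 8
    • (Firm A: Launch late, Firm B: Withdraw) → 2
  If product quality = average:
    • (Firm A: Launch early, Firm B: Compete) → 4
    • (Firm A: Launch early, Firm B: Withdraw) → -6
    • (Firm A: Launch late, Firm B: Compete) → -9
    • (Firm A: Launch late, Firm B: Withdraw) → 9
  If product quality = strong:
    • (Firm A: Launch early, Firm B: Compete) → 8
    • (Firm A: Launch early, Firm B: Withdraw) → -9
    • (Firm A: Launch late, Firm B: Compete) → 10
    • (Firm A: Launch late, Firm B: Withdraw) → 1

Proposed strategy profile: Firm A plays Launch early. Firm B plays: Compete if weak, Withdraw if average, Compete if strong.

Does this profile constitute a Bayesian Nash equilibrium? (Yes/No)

A profile is a BNE iff every type of every player is best-responding given beliefs about the other side.
Firm A plays Launch early: E[Launch early] = 0.4·(-7) + 0.2·(-3) + 0.4·(-7) = -6.2; E[Launch late] = 3.2. Not best-responding. ✗
Firm B (product quality weak), facing Launch early: Compete gives 8, Withdraw gives 1. Proposed Compete is best. ✓
Firm B (product quality average), facing Launch early: Compete gives 4, Withdraw gives -6. Proposed Withdraw is not best — profitable deviation exists. ✗
Firm B (product quality strong), facing Launch early: Compete gives 8, Withdraw gives -9. Proposed Compete is best. ✓

No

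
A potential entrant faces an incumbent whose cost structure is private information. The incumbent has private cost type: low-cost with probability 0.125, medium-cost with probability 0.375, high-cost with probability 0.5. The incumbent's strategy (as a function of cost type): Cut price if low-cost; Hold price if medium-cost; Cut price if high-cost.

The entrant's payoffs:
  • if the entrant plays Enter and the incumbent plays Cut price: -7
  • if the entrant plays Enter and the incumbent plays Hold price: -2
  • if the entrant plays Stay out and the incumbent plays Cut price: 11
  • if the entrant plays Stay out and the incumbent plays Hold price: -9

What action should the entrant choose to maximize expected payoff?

E[Enter] = 0.125·(-7) + 0.375·(-2) + 0.5·(-7) = -5.125
E[Stay out] = 0.125·(11) + 0.375·(-9) + 0.5·(11) = 3.5
Best response: Stay out (3.5 is the largest).

Stay out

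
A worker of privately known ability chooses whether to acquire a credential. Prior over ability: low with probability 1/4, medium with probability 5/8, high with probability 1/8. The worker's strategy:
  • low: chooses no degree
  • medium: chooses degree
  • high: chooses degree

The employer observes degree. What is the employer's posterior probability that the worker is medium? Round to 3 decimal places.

0.833

P(degree) = (1/4)·0 + (5/8)·1 + (1/8)·1 = 3/4
P(medium | degree) = ((5/8)·1) / (3/4) = (5/8) / (3/4) = 5/6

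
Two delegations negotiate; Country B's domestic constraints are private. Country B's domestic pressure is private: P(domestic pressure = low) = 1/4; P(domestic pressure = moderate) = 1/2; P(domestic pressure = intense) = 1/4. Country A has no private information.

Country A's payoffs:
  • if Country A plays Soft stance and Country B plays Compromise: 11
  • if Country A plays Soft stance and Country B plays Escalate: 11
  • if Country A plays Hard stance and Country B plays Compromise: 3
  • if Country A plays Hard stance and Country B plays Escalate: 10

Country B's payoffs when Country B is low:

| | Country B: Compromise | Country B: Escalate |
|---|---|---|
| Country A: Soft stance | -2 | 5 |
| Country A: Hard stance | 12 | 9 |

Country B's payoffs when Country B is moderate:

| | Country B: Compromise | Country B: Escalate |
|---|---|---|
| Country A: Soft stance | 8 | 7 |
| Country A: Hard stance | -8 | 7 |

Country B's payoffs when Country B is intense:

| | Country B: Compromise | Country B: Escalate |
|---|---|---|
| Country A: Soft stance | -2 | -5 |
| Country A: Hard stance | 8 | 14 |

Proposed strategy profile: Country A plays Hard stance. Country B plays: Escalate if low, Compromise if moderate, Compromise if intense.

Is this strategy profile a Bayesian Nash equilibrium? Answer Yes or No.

Country A plays Hard stance: E[Hard stance] = 1/4·(10) + 1/2·(3) + 1/4·(3) = 19/4; E[Soft stance] = 11. Not best-responding. ✗
Country B (domestic pressure low), facing Hard stance: Compromise gives 12, Escalate gives 9. Proposed Escalate is not best — profitable deviation exists. ✗
Country B (domestic pressure moderate), facing Hard stance: Compromise gives -8, Escalate gives 7. Proposed Compromise is not best — profitable deviation exists. ✗
Country B (domestic pressure intense), facing Hard stance: Compromise gives 8, Escalate gives 14. Proposed Compromise is not best — profitable deviation exists. ✗

No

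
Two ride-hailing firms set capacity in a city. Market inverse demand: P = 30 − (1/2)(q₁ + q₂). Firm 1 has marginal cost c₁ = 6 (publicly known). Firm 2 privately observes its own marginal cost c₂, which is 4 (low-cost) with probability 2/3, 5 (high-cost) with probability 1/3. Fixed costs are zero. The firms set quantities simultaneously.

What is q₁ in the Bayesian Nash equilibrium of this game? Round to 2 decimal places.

Firm 2 with cost c maximizes (30 − (1/2)(q₁+q₂) − c)·q₂, giving q₂(c) = (30 − c − (1/2)q₁).
E[c₂] = 2/3·4 + 1/3·5 = 4.33333
Firm 1's FOC against E[q₂] yields q₁ = (30 − 2·6 + E[c₂])/(3/2) = (30 − 12 + 4.33333)/(3/2) = 14.8889.

14.89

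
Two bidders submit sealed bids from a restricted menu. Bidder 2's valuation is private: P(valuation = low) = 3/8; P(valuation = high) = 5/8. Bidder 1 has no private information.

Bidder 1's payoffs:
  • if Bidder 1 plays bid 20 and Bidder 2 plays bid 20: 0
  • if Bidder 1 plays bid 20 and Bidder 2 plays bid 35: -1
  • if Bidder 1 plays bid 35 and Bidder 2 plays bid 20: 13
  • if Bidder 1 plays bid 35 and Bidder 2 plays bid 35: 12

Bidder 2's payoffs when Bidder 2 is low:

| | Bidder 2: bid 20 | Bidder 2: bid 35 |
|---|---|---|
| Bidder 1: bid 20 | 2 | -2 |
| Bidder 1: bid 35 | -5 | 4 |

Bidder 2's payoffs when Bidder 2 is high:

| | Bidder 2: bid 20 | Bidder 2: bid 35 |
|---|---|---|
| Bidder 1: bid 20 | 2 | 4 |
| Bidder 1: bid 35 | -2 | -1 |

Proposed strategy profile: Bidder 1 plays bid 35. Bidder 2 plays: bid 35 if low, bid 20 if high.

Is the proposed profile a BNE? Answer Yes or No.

Bidder 1 plays bid 35: E[bid 35] = 3/8·(12) + 5/8·(13) = 101/8; E[bid 20] = -3/8. Best-responding. ✓
Bidder 2 (valuation low), facing bid 35: bid 20 gives -5, bid 35 gives 4. Proposed bid 35 is best. ✓
Bidder 2 (valuation high), facing bid 35: bid 20 gives -2, bid 35 gives -1. Proposed bid 20 is not best — profitable deviation exists. ✗

No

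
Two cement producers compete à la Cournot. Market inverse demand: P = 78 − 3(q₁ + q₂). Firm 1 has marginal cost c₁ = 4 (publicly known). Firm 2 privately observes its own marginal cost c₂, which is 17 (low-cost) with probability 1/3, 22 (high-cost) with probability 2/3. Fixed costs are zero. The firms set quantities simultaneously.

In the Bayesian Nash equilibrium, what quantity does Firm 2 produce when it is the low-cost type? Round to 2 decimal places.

5.15

Each type of Firm 2 best-responds to q₁; Firm 1 best-responds to the expected q₂ over Firm 2's types.
Firm 2 with cost c maximizes (78 − 3(q₁+q₂) − c)·q₂, giving q₂(c) = (78 − c − 3q₁)/6.
E[c₂] = 1/3·17 + 2/3·22 = 20.3333
Firm 1's FOC against E[q₂] yields q₁ = (78 − 2·4 + E[c₂])/9 = (78 − 8 + 20.3333)/9 = 10.037.
q₂(low-cost) = (78 − 17 − 3·10.037)/6 = 5.14815.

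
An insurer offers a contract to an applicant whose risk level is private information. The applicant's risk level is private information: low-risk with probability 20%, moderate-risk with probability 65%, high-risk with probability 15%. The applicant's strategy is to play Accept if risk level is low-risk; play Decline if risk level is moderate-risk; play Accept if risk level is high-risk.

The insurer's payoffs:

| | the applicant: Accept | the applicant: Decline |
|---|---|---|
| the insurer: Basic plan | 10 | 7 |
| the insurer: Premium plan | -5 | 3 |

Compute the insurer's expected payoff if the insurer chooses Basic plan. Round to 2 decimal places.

E[Basic plan] = 0.2·10 + 0.65·7 + 0.15·10 = 2 + 4.55 + 1.5 = 8.05

8.05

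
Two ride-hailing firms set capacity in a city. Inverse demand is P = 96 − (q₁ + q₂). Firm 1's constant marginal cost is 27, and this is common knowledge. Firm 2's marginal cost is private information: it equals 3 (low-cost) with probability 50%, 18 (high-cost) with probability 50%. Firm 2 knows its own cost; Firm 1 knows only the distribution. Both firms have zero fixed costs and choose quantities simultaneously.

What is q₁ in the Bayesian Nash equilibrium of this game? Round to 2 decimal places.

17.50

Type-c best response for Firm 2: q₂(c) = (96 − c)/2 − q₁/2.
Firm 1 maximizes expected profit; its first-order condition is 96 − 2q₁ − E[q₂] − 27 = 0.
Substituting E[q₂] and solving: E[c₂] = 10.5, so q₁ = (96 − 2·27 + 10.5)/3 = 17.5.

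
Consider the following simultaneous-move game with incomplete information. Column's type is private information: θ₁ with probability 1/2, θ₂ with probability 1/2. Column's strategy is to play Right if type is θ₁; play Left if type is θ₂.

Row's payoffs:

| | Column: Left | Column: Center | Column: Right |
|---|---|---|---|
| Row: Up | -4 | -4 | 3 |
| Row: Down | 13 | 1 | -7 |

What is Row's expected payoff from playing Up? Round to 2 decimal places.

-0.50

E[Up] = 1/2·3 + 1/2·(-4) = 3/2 + (-2) = -1/2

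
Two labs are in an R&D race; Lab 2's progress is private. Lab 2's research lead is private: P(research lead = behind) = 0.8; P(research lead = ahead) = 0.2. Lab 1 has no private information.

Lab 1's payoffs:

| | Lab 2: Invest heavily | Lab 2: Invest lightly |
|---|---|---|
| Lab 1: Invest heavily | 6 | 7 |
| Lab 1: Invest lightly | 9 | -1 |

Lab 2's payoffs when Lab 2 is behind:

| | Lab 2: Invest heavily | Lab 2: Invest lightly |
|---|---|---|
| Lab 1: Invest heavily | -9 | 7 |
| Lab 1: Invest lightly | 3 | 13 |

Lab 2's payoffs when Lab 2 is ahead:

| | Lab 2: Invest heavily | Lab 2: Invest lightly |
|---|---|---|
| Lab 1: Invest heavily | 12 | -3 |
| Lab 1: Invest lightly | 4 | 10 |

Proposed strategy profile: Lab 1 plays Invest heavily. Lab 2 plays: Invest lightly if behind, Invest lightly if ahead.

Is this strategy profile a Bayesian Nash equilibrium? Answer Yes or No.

No

Lab 1 plays Invest heavily: E[Invest heavily] = 0.8·(7) + 0.2·(7) = 7; E[Invest lightly] = -1. Best-responding. ✓
Lab 2 (research lead behind), facing Invest heavily: Invest heavily gives -9, Invest lightly gives 7. Proposed Invest lightly is best. ✓
Lab 2 (research lead ahead), facing Invest heavily: Invest heavily gives 12, Invest lightly gives -3. Proposed Invest lightly is not best — profitable deviation exists. ✗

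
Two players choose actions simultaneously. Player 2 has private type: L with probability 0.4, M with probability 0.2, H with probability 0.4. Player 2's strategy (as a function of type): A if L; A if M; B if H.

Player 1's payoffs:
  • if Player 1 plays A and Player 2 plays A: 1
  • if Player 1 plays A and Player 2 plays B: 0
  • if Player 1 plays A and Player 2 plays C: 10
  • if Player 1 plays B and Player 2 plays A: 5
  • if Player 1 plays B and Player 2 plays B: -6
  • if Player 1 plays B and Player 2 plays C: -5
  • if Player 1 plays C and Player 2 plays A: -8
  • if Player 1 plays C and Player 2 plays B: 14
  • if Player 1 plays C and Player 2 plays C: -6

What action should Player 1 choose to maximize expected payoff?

C

E[A] = 0.4·(1) + 0.2·(1) + 0.4·(0) = 0.6
E[B] = 0.4·(5) + 0.2·(5) + 0.4·(-6) = 0.6
E[C] = 0.4·(-8) + 0.2·(-8) + 0.4·(14) = 0.8
Best response: C (0.8 is the largest).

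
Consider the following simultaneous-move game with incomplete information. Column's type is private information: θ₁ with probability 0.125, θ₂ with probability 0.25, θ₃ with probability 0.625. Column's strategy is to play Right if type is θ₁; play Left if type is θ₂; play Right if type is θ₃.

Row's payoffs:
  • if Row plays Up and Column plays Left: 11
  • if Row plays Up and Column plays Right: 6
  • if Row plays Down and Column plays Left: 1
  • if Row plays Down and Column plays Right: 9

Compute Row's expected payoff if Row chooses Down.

E[Down] = 0.125·9 + 0.25·1 + 0.625·9 = 1.125 + 0.25 + 5.625 = 7

7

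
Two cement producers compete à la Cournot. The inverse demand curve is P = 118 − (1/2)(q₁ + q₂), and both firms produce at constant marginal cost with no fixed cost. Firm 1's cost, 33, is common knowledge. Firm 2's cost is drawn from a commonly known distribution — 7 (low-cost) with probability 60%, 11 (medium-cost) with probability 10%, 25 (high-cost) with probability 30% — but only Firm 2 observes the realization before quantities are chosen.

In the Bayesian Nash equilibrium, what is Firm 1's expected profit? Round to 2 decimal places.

933.12

Firm 2 with cost c maximizes (118 − (1/2)(q₁+q₂) − c)·q₂, giving q₂(c) = (118 − c − (1/2)q₁).
E[c₂] = 0.6·7 + 0.1·11 + 0.3·25 = 12.8
Firm 1's FOC against E[q₂] yields q₁ = (118 − 2·33 + E[c₂])/(3/2) = (118 − 66 + 12.8)/(3/2) = 43.2.
E[P] = 118 − (1/2)·(q₁ + E[q₂]) = 54.6; Firm 1's expected profit = (E[P] − 33)·q₁ = (54.6 − 33)·43.2 = 933.12.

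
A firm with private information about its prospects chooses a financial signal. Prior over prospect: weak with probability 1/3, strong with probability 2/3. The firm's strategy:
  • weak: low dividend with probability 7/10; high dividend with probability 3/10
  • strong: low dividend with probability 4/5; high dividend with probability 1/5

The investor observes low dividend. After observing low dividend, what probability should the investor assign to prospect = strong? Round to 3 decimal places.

P(low dividend) = (1/3)·(7/10) + (2/3)·(4/5) = 23/30
P(strong | low dividend) = ((2/3)·(4/5)) / (23/30) = (8/15) / (23/30) = 16/23

0.696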